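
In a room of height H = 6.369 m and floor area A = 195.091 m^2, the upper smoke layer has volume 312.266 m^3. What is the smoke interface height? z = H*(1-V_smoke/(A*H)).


V/(A*H) = 0.25131
1 - 0.25131 = 0.74869
z = 6.369 * 0.74869 = 4.7684 m

4.7684 m


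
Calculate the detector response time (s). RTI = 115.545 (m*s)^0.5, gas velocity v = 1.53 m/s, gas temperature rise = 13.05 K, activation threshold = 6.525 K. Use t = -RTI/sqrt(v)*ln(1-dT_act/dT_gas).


dT_act/dT_gas = 0.5
ln(1 - 0.5) = -0.69315
t = -115.545 / sqrt(1.53) * -0.69315 = 64.749 s

64.749 s


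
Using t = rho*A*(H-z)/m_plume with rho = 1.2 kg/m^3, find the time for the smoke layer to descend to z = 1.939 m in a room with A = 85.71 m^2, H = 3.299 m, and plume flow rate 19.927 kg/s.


H - z = 1.36 m
t = 1.2 * 85.71 * 1.36 / 19.927 = 7.0196 s

7.0196 s


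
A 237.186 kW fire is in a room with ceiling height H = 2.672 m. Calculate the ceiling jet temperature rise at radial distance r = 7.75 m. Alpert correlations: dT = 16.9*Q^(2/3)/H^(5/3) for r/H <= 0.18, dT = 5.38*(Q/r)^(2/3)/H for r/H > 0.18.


r/H = 7.75 / 2.672 = 2.9004
r/H > 0.18, so dT = 5.38*(Q/r)^(2/3)/H
Q/r = 30.605
(Q/r)^(2/3) = 9.7842
dT = 5.38 * 9.7842 / 2.672 = 19.700 K

19.700 K


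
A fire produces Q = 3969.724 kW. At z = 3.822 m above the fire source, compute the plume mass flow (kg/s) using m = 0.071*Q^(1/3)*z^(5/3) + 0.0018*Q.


Q^(1/3) = 15.834
z^(5/3) = 9.3430
First term = 0.071 * 15.834 * 9.3430 = 10.503
Second term = 0.0018 * 3969.724 = 7.1455
m = 17.649 kg/s

17.649 kg/s


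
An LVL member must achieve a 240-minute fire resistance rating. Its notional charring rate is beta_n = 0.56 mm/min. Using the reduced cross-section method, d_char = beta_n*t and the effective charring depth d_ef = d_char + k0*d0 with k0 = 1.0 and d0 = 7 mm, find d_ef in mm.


d_char = 0.56 * 240 = 134.4 mm
d_ef = 134.4 + 1.0*7 = 141.4 mm

141.4 mm


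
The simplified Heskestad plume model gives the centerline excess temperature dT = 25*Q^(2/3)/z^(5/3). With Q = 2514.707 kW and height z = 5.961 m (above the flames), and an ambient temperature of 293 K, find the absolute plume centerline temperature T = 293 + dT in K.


Q^(2/3) = 184.92
z^(5/3) = 19.597
dT = 25 * 184.92 / 19.597 = 235.90 K
T = 293 + 235.90 = 528.90 K

528.90 K


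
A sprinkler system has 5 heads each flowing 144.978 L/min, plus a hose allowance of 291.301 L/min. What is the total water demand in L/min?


Sprinkler demand = 5 * 144.978 = 724.89 L/min
Total = 724.89 + 291.301 = 1016.191 L/min

1016.191 L/min


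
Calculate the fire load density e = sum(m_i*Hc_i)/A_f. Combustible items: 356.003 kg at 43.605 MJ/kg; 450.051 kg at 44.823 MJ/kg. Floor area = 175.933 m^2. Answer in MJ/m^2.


Total energy = 356.003*43.605 + 450.051*44.823
= 15523.51 + 20172.64
= 35696.15 MJ
e = 35696.15 / 175.933 = 202.90 MJ/m^2

202.90 MJ/m^2


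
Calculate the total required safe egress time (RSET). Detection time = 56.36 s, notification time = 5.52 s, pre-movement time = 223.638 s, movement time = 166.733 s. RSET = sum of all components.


Total = 56.36 + 5.52 + 223.638 + 166.733 = 452.251 s

452.251 s


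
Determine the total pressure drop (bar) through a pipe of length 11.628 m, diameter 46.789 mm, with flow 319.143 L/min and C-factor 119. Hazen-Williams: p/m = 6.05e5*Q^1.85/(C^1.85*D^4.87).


Q^1.85 = 42892
C^1.85 = 6914.5
D^4.87 = 1.3602e+08
p/m = 0.027591 bar/m
p_total = 0.027591 * 11.628 = 0.32083 bar

0.32083 bar


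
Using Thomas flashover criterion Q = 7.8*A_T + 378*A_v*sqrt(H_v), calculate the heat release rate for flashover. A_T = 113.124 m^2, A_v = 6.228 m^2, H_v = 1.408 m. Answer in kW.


7.8*A_T = 882.37
sqrt(H_v) = 1.1866
378*A_v*sqrt(H_v) = 2793.5
Q = 882.37 + 2793.5 = 3675.8 kW

3675.8 kW


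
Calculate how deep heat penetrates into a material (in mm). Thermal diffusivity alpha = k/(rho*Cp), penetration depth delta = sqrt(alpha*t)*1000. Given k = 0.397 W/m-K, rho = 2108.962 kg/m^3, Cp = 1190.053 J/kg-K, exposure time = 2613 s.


alpha = 0.397 / (2108.962 * 1190.053) = 1.5818e-07 m^2/s
alpha * t = 0.00041333
delta = sqrt(0.00041333) * 1000 = 20.330 mm

20.330 mm


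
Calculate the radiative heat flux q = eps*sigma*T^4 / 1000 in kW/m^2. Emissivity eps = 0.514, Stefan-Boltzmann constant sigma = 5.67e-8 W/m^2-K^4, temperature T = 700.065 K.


T^4 = 2.4019e+11
q = 0.514 * 5.67e-8 * 2.4019e+11 / 1000 = 7.0000 kW/m^2

7.0000 kW/m^2


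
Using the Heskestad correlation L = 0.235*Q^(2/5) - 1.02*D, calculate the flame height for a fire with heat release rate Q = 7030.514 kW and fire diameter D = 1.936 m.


Q^(2/5) = 34.578
0.235 * Q^(2/5) = 8.1257
1.02 * D = 1.9747
L = 6.1510 m

6.1510 m


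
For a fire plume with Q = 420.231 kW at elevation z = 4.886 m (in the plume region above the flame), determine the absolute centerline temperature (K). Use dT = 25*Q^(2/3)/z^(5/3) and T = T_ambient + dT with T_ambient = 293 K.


Q^(2/3) = 56.104
z^(5/3) = 14.069
dT = 25 * 56.104 / 14.069 = 99.696 K
T = 293 + 99.696 = 392.70 K

392.70 K


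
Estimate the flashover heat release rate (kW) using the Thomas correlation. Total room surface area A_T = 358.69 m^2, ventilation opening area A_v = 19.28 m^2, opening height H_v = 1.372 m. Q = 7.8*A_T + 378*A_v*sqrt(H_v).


7.8*A_T = 2797.782
sqrt(H_v) = 1.1713
378*A_v*sqrt(H_v) = 8536.4
Q = 2797.782 + 8536.4 = 11334 kW

11334 kW


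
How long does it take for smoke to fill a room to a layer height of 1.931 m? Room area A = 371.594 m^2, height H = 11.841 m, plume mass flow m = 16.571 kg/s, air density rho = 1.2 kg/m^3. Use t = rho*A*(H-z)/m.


H - z = 9.91 m
t = 1.2 * 371.594 * 9.91 / 16.571 = 266.67 s

266.67 s


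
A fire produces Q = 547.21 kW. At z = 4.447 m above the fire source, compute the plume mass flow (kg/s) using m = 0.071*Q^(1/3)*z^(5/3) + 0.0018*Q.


Q^(1/3) = 8.1793
z^(5/3) = 12.026
First term = 0.071 * 8.1793 * 12.026 = 6.9837
Second term = 0.0018 * 547.21 = 0.98498
m = 7.9687 kg/s

7.9687 kg/s


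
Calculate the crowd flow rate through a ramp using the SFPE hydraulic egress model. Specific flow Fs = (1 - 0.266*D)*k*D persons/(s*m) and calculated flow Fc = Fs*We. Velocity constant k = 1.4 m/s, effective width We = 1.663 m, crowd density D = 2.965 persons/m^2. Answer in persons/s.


1 - 0.266*D = 1 - 0.266*2.965 = 0.21131
Fs = 0.21131 * 1.4 * 2.965 = 0.87715 persons/(s*m)
Fc = 0.87715 * 1.663 = 1.4587 persons/s

1.4587 persons/s


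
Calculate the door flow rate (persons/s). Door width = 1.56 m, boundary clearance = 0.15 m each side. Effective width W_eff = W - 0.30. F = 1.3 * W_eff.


W_eff = 1.56 - 0.30 = 1.26 m
F = 1.3 * 1.26 = 1.638 persons/s

1.638 persons/s


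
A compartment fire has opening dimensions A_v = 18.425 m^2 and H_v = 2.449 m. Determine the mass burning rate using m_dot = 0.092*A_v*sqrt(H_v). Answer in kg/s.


sqrt(H_v) = 1.5649
m_dot = 0.092 * 18.425 * 1.5649 = 2.6527 kg/s

2.6527 kg/s


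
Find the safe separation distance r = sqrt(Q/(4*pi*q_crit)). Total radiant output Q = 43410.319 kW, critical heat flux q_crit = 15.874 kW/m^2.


4*pi*q_crit = 199.48
Q/(4*pi*q_crit) = 217.62
r = sqrt(217.62) = 14.752 m

14.752 m


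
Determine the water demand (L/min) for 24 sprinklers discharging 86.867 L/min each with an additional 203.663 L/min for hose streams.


Sprinkler demand = 24 * 86.867 = 2084.808 L/min
Total = 2084.808 + 203.663 = 2288.471 L/min

2288.471 L/min


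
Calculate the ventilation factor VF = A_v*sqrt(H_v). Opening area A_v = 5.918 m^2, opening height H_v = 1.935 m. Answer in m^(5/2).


sqrt(H_v) = 1.3910
VF = 5.918 * 1.3910 = 8.2322 m^(5/2)

8.2322 m^(5/2)


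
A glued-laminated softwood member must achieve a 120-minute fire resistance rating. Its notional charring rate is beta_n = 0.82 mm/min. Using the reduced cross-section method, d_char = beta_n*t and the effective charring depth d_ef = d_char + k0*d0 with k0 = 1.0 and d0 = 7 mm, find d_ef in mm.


d_char = 0.82 * 120 = 98.4 mm
d_ef = 98.4 + 1.0*7 = 105.4 mm

105.4 mm


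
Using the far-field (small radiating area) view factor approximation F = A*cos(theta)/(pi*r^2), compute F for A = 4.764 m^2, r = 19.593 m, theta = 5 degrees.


cos(5 deg) = 0.99619
pi*r^2 = 1206.0
F = 4.764 * 0.99619 / 1206.0 = 0.0039352

0.0039352


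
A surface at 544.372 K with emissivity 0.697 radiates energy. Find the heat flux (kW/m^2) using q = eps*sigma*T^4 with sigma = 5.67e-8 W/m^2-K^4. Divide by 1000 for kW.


T^4 = 8.7818e+10
q = 0.697 * 5.67e-8 * 8.7818e+10 / 1000 = 3.4706 kW/m^2

3.4706 kW/m^2


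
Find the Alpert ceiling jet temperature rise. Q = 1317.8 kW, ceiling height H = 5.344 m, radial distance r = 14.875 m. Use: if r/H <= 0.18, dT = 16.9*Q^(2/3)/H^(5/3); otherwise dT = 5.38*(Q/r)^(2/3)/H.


r/H = 14.875 / 5.344 = 2.7835
r/H > 0.18, so dT = 5.38*(Q/r)^(2/3)/H
Q/r = 88.592
(Q/r)^(2/3) = 19.873
dT = 5.38 * 19.873 / 5.344 = 20.007 K

20.007 K


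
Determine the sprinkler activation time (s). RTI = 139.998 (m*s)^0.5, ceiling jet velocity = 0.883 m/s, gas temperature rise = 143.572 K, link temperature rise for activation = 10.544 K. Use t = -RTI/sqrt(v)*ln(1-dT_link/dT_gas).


dT_link/dT_gas = 0.073441
ln(1 - 0.073441) = -0.076277
t = -139.998 / sqrt(0.883) * -0.076277 = 11.364 s

11.364 s


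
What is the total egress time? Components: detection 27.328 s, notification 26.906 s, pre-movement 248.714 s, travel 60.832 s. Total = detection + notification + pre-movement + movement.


Total = 27.328 + 26.906 + 248.714 + 60.832 = 363.78 s

363.78 s


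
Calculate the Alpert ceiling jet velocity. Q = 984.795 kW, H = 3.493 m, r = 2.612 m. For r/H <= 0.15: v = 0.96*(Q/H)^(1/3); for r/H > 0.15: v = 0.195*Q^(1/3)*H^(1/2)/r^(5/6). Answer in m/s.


r/H = 2.612 / 3.493 = 0.74778
r/H > 0.15, so v = 0.195*Q^(1/3)*H^(1/2)/r^(5/6)
Q^(1/3) = 9.9491
H^(1/2) = 1.8690
r^(5/6) = 2.2258
v = 0.195 * 9.9491 * 1.8690 / 2.2258 = 1.6291 m/s

1.6291 m/s


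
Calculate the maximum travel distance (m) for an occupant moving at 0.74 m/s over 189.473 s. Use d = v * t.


d = 0.74 * 189.473 = 140.21 m

140.21 m


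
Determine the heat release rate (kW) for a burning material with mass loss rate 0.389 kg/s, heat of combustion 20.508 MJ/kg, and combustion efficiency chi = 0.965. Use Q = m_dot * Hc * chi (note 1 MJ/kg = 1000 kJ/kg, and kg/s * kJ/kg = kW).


Hc = 20.508 MJ/kg = 20.508 * 1000 kJ/kg = 20508 kJ/kg
Q = 0.389 kg/s * 20508 kJ/kg * 0.965 = 7698.4 kW

7698.4 kW


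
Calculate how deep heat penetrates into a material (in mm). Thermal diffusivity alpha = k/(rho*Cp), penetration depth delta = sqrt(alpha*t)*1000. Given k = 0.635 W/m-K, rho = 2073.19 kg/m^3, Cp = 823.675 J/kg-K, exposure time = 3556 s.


alpha = 0.635 / (2073.19 * 823.675) = 3.7186e-07 m^2/s
alpha * t = 0.0013223
delta = sqrt(0.0013223) * 1000 = 36.364 mm

36.364 mm


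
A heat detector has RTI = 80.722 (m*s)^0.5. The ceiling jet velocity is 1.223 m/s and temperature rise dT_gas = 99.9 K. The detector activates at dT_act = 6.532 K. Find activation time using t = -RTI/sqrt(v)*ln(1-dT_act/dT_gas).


dT_act/dT_gas = 0.065385
ln(1 - 0.065385) = -0.067621
t = -80.722 / sqrt(1.223) * -0.067621 = 4.9358 s

4.9358 s


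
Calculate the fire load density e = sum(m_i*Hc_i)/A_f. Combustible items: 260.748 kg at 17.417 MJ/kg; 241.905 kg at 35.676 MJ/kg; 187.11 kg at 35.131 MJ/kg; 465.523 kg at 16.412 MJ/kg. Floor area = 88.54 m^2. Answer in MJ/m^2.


Total energy = 260.748*17.417 + 241.905*35.676 + 187.11*35.131 + 465.523*16.412
= 4541.448 + 8630.203 + 6573.361 + 7640.163
= 27385.18 MJ
e = 27385.18 / 88.54 = 309.30 MJ/m^2

309.30 MJ/m^2


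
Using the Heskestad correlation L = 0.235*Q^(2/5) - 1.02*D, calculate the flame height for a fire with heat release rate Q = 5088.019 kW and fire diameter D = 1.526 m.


Q^(2/5) = 30.382
0.235 * Q^(2/5) = 7.1398
1.02 * D = 1.5565
L = 5.5833 m

5.5833 m


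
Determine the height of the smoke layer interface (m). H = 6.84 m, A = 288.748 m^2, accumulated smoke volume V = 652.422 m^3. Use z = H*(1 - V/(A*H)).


V/(A*H) = 0.33033
1 - 0.33033 = 0.66967
z = 6.84 * 0.66967 = 4.5805 m

4.5805 m


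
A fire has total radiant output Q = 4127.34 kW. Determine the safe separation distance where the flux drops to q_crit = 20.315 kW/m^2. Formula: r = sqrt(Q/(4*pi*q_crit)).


4*pi*q_crit = 255.29
Q/(4*pi*q_crit) = 16.168
r = sqrt(16.168) = 4.0209 m

4.0209 m


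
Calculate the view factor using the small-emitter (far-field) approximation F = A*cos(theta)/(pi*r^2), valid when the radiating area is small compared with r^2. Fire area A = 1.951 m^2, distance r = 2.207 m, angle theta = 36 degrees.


cos(36 deg) = 0.80902
pi*r^2 = 15.302
F = 1.951 * 0.80902 / 15.302 = 0.10315

0.10315


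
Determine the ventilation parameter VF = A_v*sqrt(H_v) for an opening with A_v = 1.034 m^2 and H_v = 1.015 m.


sqrt(H_v) = 1.0075
VF = 1.034 * 1.0075 = 1.0417 m^(5/2)

1.0417 m^(5/2)


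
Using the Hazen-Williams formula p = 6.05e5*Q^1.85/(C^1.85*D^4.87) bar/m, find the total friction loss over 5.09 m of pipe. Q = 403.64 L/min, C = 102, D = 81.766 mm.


Q^1.85 = 66235
C^1.85 = 5198.9
D^4.87 = 2.0617e+09
p/m = 0.0037386 bar/m
p_total = 0.0037386 * 5.09 = 0.019029 bar

0.019029 bar


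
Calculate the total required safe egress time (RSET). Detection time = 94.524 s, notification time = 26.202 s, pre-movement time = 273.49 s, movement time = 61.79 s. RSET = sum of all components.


Total = 94.524 + 26.202 + 273.49 + 61.79 = 456.006 s

456.006 s


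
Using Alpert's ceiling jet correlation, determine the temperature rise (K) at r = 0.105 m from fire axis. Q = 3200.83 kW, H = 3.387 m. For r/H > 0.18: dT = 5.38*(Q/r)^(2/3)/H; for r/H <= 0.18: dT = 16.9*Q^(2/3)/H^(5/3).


r/H = 0.105 / 3.387 = 0.031001
r/H <= 0.18, so dT = 16.9*Q^(2/3)/H^(5/3)
Q^(2/3) = 217.19
H^(5/3) = 7.6388
dT = 16.9 * 217.19 / 7.6388 = 480.51 K

480.51 K


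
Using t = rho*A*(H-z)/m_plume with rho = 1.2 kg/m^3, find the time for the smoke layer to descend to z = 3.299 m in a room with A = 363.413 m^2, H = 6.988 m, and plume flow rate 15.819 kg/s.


H - z = 3.689 m
t = 1.2 * 363.413 * 3.689 / 15.819 = 101.70 s

101.70 s


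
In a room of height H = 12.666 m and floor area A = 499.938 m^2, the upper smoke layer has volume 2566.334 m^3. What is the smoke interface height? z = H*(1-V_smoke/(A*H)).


V/(A*H) = 0.40528
1 - 0.40528 = 0.59472
z = 12.666 * 0.59472 = 7.5327 m

7.5327 m


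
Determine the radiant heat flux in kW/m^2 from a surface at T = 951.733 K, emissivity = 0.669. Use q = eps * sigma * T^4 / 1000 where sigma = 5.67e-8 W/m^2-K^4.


T^4 = 8.2047e+11
q = 0.669 * 5.67e-8 * 8.2047e+11 / 1000 = 31.122 kW/m^2

31.122 kW/m^2


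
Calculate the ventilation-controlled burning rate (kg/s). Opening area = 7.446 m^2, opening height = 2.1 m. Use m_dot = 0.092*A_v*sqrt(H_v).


sqrt(H_v) = 1.4491
m_dot = 0.092 * 7.446 * 1.4491 = 0.99271 kg/s

0.99271 kg/s


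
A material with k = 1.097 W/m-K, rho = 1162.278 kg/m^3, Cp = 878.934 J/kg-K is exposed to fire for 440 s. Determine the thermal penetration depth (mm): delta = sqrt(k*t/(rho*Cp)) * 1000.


alpha = 1.097 / (1162.278 * 878.934) = 1.0738e-06 m^2/s
alpha * t = 0.00047249
delta = sqrt(0.00047249) * 1000 = 21.737 mm

21.737 mm


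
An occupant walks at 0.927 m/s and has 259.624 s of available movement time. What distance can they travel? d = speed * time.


d = 0.927 * 259.624 = 240.67 m

240.67 m


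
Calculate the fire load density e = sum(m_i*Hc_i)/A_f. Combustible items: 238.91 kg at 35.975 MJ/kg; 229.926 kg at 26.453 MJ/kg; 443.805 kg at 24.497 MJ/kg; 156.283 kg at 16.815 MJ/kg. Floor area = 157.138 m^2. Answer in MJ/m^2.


Total energy = 238.91*35.975 + 229.926*26.453 + 443.805*24.497 + 156.283*16.815
= 8594.787 + 6082.232 + 10871.89 + 2627.899
= 28176.81 MJ
e = 28176.81 / 157.138 = 179.31 MJ/m^2

179.31 MJ/m^2


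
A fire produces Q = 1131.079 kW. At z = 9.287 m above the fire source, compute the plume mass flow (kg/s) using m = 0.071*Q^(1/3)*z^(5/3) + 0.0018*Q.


Q^(1/3) = 10.419
z^(5/3) = 41.032
First term = 0.071 * 10.419 * 41.032 = 30.354
Second term = 0.0018 * 1131.079 = 2.0359
m = 32.390 kg/s

32.390 kg/s


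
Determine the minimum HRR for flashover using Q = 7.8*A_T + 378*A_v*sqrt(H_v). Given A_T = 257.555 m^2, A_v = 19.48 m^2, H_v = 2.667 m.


7.8*A_T = 2008.929
sqrt(H_v) = 1.6331
378*A_v*sqrt(H_v) = 12025
Q = 2008.929 + 12025 = 14034 kW

14034 kW


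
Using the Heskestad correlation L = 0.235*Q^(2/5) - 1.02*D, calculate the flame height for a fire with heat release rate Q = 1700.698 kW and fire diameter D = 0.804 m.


Q^(2/5) = 19.600
0.235 * Q^(2/5) = 4.6059
1.02 * D = 0.82008
L = 3.7859 m

3.7859 m


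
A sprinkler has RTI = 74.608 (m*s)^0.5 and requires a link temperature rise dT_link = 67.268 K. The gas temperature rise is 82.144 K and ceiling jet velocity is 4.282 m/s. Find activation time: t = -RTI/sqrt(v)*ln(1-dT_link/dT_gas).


dT_link/dT_gas = 0.81890
ln(1 - 0.81890) = -1.7087
t = -74.608 / sqrt(4.282) * -1.7087 = 61.608 s

61.608 s


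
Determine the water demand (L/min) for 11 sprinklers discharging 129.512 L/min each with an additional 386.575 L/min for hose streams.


Sprinkler demand = 11 * 129.512 = 1424.632 L/min
Total = 1424.632 + 386.575 = 1811.207 L/min

1811.207 L/min


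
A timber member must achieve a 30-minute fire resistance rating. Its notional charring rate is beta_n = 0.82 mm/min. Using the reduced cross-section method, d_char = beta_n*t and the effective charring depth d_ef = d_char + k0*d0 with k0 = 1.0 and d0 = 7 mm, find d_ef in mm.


d_char = 0.82 * 30 = 24.6 mm
d_ef = 24.6 + 1.0*7 = 31.6 mm

31.6 mm


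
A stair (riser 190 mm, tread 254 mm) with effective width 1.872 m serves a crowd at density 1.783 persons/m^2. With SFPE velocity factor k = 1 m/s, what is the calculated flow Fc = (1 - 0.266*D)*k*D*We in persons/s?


1 - 0.266*D = 1 - 0.266*1.783 = 0.52572
Fs = 0.52572 * 1 * 1.783 = 0.93736 persons/(s*m)
Fc = 0.93736 * 1.872 = 1.7547 persons/s

1.7547 persons/s


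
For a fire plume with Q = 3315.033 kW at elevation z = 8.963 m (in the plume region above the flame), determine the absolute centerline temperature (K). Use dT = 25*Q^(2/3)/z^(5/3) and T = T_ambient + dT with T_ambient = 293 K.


Q^(2/3) = 222.33
z^(5/3) = 38.674
dT = 25 * 222.33 / 38.674 = 143.72 K
T = 293 + 143.72 = 436.72 K

436.72 K


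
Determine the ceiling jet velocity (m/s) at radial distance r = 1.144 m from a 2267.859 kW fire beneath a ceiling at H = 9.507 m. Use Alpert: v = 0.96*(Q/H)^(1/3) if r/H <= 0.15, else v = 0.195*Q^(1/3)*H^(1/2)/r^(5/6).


r/H = 1.144 / 9.507 = 0.12033
r/H <= 0.15, so v = 0.96*(Q/H)^(1/3)
Q/H = 238.55
(Q/H)^(1/3) = 6.2019
v = 0.96 * 6.2019 = 5.9538 m/s

5.9538 m/s


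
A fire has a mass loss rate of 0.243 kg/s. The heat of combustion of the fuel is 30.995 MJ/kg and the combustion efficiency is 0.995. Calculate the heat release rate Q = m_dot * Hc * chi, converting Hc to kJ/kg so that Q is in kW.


Hc = 30.995 MJ/kg = 30.995 * 1000 kJ/kg = 30995 kJ/kg
Q = 0.243 kg/s * 30995 kJ/kg * 0.995 = 7494.1 kW

7494.1 kW


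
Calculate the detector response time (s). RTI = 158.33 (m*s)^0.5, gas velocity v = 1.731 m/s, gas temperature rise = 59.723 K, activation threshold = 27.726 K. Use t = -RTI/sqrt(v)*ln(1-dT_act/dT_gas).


dT_act/dT_gas = 0.46424
ln(1 - 0.46424) = -0.62408
t = -158.33 / sqrt(1.731) * -0.62408 = 75.102 s

75.102 s


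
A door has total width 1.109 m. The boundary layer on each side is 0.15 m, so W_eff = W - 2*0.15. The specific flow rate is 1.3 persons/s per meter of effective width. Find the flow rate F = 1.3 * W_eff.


W_eff = 1.109 - 0.30 = 0.809 m
F = 1.3 * 0.809 = 1.0517 persons/s

1.0517 persons/s


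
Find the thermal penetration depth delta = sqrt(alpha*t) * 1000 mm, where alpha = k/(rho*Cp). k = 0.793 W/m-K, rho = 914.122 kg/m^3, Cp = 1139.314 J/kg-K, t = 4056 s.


alpha = 0.793 / (914.122 * 1139.314) = 7.6142e-07 m^2/s
alpha * t = 0.0030883
delta = sqrt(0.0030883) * 1000 = 55.573 mm

55.573 mm


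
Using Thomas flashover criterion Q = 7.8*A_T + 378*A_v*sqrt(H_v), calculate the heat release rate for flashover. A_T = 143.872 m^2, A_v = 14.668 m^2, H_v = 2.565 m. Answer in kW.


7.8*A_T = 1122.2
sqrt(H_v) = 1.6016
378*A_v*sqrt(H_v) = 8879.9
Q = 1122.2 + 8879.9 = 10002 kW

10002 kW


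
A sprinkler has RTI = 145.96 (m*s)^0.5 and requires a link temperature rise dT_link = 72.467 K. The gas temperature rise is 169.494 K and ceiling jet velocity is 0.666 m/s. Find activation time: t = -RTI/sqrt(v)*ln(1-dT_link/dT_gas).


dT_link/dT_gas = 0.42755
ln(1 - 0.42755) = -0.55783
t = -145.96 / sqrt(0.666) * -0.55783 = 99.769 s

99.769 s


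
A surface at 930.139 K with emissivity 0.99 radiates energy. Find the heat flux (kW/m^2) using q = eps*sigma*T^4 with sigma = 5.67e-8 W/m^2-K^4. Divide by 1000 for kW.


T^4 = 7.4850e+11
q = 0.99 * 5.67e-8 * 7.4850e+11 / 1000 = 42.016 kW/m^2

42.016 kW/m^2


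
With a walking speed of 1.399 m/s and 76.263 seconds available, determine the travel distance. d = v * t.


d = 1.399 * 76.263 = 106.69 m

106.69 m


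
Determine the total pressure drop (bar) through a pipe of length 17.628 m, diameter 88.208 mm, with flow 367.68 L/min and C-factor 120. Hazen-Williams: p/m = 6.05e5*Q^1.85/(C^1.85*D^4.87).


Q^1.85 = 55734
C^1.85 = 7022.4
D^4.87 = 2.9828e+09
p/m = 0.0016098 bar/m
p_total = 0.0016098 * 17.628 = 0.028377 bar

0.028377 bar


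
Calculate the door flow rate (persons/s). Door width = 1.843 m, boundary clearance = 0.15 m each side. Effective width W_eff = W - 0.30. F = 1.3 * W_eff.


W_eff = 1.843 - 0.30 = 1.543 m
F = 1.3 * 1.543 = 2.0059 persons/s

2.0059 persons/s


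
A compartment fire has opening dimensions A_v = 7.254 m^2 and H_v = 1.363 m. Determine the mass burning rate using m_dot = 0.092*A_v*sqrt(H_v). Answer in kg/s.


sqrt(H_v) = 1.1675
m_dot = 0.092 * 7.254 * 1.1675 = 0.77914 kg/s

0.77914 kg/s


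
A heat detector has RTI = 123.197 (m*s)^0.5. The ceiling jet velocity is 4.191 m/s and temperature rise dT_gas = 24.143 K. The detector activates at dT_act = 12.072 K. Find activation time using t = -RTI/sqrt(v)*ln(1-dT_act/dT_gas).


dT_act/dT_gas = 0.50002
ln(1 - 0.50002) = -0.69319
t = -123.197 / sqrt(4.191) * -0.69319 = 41.715 s

41.715 s


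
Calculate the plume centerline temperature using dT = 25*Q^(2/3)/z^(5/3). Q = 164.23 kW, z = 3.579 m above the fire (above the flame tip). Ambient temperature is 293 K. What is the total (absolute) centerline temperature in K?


Q^(2/3) = 29.989
z^(5/3) = 8.3741
dT = 25 * 29.989 / 8.3741 = 89.531 K
T = 293 + 89.531 = 382.53 K

382.53 K


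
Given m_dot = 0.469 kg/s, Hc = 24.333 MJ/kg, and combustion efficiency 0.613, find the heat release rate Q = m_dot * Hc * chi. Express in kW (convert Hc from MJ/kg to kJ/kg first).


Hc = 24.333 MJ/kg = 24.333 * 1000 kJ/kg = 24333 kJ/kg
Q = 0.469 kg/s * 24333 kJ/kg * 0.613 = 6995.7 kW

6995.7 kW


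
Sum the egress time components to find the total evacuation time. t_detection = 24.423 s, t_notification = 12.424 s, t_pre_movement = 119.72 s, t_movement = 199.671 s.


Total = 24.423 + 12.424 + 119.72 + 199.671 = 356.238 s

356.238 s


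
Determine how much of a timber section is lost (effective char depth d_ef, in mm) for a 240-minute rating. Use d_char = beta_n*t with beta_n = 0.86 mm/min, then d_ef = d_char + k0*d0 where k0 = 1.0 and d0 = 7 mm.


d_char = 0.86 * 240 = 206.4 mm
d_ef = 206.4 + 1.0*7 = 213.4 mm

213.4 mm


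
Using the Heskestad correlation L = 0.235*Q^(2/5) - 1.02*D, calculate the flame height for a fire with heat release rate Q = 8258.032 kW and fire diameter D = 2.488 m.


Q^(2/5) = 36.877
0.235 * Q^(2/5) = 8.6660
1.02 * D = 2.5378
L = 6.1282 m

6.1282 m


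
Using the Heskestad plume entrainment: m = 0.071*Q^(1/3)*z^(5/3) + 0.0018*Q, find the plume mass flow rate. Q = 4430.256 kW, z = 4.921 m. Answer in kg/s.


Q^(1/3) = 16.424
z^(5/3) = 14.237
First term = 0.071 * 16.424 * 14.237 = 16.602
Second term = 0.0018 * 4430.256 = 7.9745
m = 24.576 kg/s

24.576 kg/s


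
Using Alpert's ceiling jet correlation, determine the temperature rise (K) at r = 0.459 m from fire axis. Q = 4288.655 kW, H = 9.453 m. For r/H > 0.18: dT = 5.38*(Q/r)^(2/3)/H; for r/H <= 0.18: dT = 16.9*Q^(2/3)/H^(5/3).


r/H = 0.459 / 9.453 = 0.048556
r/H <= 0.18, so dT = 16.9*Q^(2/3)/H^(5/3)
Q^(2/3) = 263.97
H^(5/3) = 42.262
dT = 16.9 * 263.97 / 42.262 = 105.56 K

105.56 K


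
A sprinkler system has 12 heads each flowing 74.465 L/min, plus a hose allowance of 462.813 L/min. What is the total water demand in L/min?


Sprinkler demand = 12 * 74.465 = 893.58 L/min
Total = 893.58 + 462.813 = 1356.393 L/min

1356.393 L/min


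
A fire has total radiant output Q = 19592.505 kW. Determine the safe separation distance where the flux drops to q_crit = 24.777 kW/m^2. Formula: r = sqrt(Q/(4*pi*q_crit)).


4*pi*q_crit = 311.36
Q/(4*pi*q_crit) = 62.926
r = sqrt(62.926) = 7.9326 m

7.9326 m


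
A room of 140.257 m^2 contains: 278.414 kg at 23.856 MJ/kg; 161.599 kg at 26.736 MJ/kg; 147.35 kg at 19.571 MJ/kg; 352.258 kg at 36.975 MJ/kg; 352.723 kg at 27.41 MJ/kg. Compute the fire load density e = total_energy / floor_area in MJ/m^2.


Total energy = 278.414*23.856 + 161.599*26.736 + 147.35*19.571 + 352.258*36.975 + 352.723*27.41
= 6641.844 + 4320.511 + 2883.787 + 13024.74 + 9668.137
= 36539.02 MJ
e = 36539.02 / 140.257 = 260.51 MJ/m^2

260.51 MJ/m^2


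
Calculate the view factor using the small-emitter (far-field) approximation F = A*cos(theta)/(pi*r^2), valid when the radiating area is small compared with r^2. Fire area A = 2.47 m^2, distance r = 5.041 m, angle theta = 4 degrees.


cos(4 deg) = 0.99756
pi*r^2 = 79.833
F = 2.47 * 0.99756 / 79.833 = 0.030864

0.030864


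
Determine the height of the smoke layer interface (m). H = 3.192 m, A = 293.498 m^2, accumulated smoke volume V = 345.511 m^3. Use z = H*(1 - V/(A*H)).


V/(A*H) = 0.36880
1 - 0.36880 = 0.63120
z = 3.192 * 0.63120 = 2.0148 m

2.0148 m


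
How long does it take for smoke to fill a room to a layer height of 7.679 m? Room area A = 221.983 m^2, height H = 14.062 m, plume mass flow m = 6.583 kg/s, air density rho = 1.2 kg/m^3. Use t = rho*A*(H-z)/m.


H - z = 6.383 m
t = 1.2 * 221.983 * 6.383 / 6.583 = 258.29 s

258.29 s


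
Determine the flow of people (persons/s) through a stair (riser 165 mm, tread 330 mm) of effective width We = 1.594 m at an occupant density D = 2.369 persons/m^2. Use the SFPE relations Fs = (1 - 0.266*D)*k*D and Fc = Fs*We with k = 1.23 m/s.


1 - 0.266*D = 1 - 0.266*2.369 = 0.36985
Fs = 0.36985 * 1.23 * 2.369 = 1.0777 persons/(s*m)
Fc = 1.0777 * 1.594 = 1.7178 persons/s

1.7178 persons/s


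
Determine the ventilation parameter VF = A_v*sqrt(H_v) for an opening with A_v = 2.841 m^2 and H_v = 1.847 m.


sqrt(H_v) = 1.3590
VF = 2.841 * 1.3590 = 3.8610 m^(5/2)

3.8610 m^(5/2)


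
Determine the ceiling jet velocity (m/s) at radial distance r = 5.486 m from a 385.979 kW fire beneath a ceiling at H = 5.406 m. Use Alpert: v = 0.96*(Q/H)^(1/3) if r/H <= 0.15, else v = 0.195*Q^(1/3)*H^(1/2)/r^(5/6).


r/H = 5.486 / 5.406 = 1.0148
r/H > 0.15, so v = 0.195*Q^(1/3)*H^(1/2)/r^(5/6)
Q^(1/3) = 7.2809
H^(1/2) = 2.3251
r^(5/6) = 4.1309
v = 0.195 * 7.2809 * 2.3251 / 4.1309 = 0.79912 m/s

0.79912 m/s


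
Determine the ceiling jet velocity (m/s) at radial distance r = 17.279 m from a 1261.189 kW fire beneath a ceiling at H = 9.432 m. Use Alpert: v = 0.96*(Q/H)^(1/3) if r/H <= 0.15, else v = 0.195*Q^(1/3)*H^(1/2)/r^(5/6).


r/H = 17.279 / 9.432 = 1.8320
r/H > 0.15, so v = 0.195*Q^(1/3)*H^(1/2)/r^(5/6)
Q^(1/3) = 10.804
H^(1/2) = 3.0712
r^(5/6) = 10.746
v = 0.195 * 10.804 * 3.0712 / 10.746 = 0.60209 m/s

0.60209 m/s


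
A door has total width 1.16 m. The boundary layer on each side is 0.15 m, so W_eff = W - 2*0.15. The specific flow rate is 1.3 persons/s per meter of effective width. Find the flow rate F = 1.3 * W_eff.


W_eff = 1.16 - 0.30 = 0.86 m
F = 1.3 * 0.86 = 1.118 persons/s

1.118 persons/s


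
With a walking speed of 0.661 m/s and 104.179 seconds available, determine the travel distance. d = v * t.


d = 0.661 * 104.179 = 68.862 m

68.862 m


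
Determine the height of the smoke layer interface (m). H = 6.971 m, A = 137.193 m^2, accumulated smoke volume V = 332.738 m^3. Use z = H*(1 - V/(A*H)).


V/(A*H) = 0.34792
1 - 0.34792 = 0.65208
z = 6.971 * 0.65208 = 4.5457 m

4.5457 m


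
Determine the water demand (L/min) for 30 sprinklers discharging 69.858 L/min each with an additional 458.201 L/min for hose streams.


Sprinkler demand = 30 * 69.858 = 2095.74 L/min
Total = 2095.74 + 458.201 = 2553.941 L/min

2553.941 L/min


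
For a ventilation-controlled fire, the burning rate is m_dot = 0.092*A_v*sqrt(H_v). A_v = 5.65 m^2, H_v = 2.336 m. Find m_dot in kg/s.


sqrt(H_v) = 1.5284
m_dot = 0.092 * 5.65 * 1.5284 = 0.79446 kg/s

0.79446 kg/s


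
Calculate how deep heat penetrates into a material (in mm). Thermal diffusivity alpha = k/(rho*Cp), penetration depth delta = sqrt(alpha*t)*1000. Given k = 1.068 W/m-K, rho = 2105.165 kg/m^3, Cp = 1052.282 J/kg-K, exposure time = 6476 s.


alpha = 1.068 / (2105.165 * 1052.282) = 4.8212e-07 m^2/s
alpha * t = 0.0031222
delta = sqrt(0.0031222) * 1000 = 55.877 mm

55.877 mm


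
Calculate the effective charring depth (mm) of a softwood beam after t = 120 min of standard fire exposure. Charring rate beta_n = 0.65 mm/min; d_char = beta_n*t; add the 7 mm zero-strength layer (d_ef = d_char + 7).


d_char = 0.65 * 120 = 78 mm
d_ef = 78 + 1.0*7 = 85 mm

85 mm


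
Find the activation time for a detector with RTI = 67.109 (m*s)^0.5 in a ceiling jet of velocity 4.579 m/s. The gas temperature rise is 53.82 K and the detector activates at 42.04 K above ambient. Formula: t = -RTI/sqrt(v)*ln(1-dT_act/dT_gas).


dT_act/dT_gas = 0.78112
ln(1 - 0.78112) = -1.5192
t = -67.109 / sqrt(4.579) * -1.5192 = 47.646 s

47.646 s


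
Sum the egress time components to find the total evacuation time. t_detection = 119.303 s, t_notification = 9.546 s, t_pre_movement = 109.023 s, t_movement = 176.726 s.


Total = 119.303 + 9.546 + 109.023 + 176.726 = 414.598 s

414.598 s


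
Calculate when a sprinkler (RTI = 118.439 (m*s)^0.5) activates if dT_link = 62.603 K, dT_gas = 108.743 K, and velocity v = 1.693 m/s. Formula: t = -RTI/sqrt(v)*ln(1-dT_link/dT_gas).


dT_link/dT_gas = 0.57570
ln(1 - 0.57570) = -0.85731
t = -118.439 / sqrt(1.693) * -0.85731 = 78.037 s

78.037 s


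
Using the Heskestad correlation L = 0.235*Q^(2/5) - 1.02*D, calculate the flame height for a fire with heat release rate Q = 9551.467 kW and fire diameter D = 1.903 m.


Q^(2/5) = 39.087
0.235 * Q^(2/5) = 9.1854
1.02 * D = 1.9411
L = 7.2443 m

7.2443 m


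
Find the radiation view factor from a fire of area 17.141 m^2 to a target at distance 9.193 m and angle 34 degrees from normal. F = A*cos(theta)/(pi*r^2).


cos(34 deg) = 0.82904
pi*r^2 = 265.50
F = 17.141 * 0.82904 / 265.50 = 0.053524

0.053524


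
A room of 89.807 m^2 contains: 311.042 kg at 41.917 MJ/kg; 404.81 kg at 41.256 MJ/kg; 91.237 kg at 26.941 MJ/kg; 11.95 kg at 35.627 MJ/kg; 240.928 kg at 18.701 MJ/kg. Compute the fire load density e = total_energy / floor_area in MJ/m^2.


Total energy = 311.042*41.917 + 404.81*41.256 + 91.237*26.941 + 11.95*35.627 + 240.928*18.701
= 13037.95 + 16700.84 + 2458.016 + 425.7427 + 4505.595
= 37128.14 MJ
e = 37128.14 / 89.807 = 413.42 MJ/m^2

413.42 MJ/m^2


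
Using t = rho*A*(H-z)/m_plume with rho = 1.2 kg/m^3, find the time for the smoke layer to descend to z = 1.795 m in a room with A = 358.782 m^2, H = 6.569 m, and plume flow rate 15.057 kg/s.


H - z = 4.774 m
t = 1.2 * 358.782 * 4.774 / 15.057 = 136.51 s

136.51 s


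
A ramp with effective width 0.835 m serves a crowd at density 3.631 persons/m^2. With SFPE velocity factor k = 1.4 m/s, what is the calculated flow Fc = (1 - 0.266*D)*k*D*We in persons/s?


1 - 0.266*D = 1 - 0.266*3.631 = 0.034154
Fs = 0.034154 * 1.4 * 3.631 = 0.17362 persons/(s*m)
Fc = 0.17362 * 0.835 = 0.14497 persons/s

0.14497 persons/s


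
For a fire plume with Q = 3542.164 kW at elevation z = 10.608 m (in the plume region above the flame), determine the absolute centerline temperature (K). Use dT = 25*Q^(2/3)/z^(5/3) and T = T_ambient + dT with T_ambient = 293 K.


Q^(2/3) = 232.37
z^(5/3) = 51.214
dT = 25 * 232.37 / 51.214 = 113.43 K
T = 293 + 113.43 = 406.43 K

406.43 K


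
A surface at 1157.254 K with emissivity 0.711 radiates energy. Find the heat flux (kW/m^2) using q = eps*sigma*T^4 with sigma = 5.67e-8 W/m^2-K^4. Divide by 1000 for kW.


T^4 = 1.7936e+12
q = 0.711 * 5.67e-8 * 1.7936e+12 / 1000 = 72.305 kW/m^2

72.305 kW/m^2


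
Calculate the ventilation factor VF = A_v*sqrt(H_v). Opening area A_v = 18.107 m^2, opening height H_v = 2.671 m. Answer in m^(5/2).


sqrt(H_v) = 1.6343
VF = 18.107 * 1.6343 = 29.593 m^(5/2)

29.593 m^(5/2)


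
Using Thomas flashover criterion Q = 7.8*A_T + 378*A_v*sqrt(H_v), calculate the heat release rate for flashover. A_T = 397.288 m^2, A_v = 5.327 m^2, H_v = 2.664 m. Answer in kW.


7.8*A_T = 3098.8
sqrt(H_v) = 1.6322
378*A_v*sqrt(H_v) = 3286.6
Q = 3098.8 + 3286.6 = 6385.4 kW

6385.4 kW


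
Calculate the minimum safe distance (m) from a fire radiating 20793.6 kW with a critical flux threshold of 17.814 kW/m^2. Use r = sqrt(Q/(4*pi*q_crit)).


4*pi*q_crit = 223.86
Q/(4*pi*q_crit) = 92.888
r = sqrt(92.888) = 9.6378 m

9.6378 m


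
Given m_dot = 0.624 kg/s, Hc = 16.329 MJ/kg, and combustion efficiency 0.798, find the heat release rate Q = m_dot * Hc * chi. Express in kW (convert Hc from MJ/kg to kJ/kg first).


Hc = 16.329 MJ/kg = 16.329 * 1000 kJ/kg = 16329 kJ/kg
Q = 0.624 kg/s * 16329 kJ/kg * 0.798 = 8131.1 kW

8131.1 kW


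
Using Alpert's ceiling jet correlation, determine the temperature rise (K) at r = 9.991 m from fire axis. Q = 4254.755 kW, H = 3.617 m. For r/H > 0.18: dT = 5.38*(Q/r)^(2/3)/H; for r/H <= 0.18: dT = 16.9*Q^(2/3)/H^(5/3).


r/H = 9.991 / 3.617 = 2.7622
r/H > 0.18, so dT = 5.38*(Q/r)^(2/3)/H
Q/r = 425.86
(Q/r)^(2/3) = 56.604
dT = 5.38 * 56.604 / 3.617 = 84.193 K

84.193 K


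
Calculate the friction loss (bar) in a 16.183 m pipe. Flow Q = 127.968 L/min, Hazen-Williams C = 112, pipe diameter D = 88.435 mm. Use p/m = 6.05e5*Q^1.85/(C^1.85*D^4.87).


Q^1.85 = 7909.3
C^1.85 = 6180.9
D^4.87 = 3.0204e+09
p/m = 0.00025632 bar/m
p_total = 0.00025632 * 16.183 = 0.0041480 bar

0.0041480 bar


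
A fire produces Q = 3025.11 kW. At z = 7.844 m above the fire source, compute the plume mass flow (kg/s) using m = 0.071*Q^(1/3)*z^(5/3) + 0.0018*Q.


Q^(1/3) = 14.463
z^(5/3) = 30.967
First term = 0.071 * 14.463 * 30.967 = 31.798
Second term = 0.0018 * 3025.11 = 5.4452
m = 37.243 kg/s

37.243 kg/s


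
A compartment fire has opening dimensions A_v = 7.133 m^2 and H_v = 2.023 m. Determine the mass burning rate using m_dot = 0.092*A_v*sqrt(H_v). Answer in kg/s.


sqrt(H_v) = 1.4223
m_dot = 0.092 * 7.133 * 1.4223 = 0.93338 kg/s

0.93338 kg/s


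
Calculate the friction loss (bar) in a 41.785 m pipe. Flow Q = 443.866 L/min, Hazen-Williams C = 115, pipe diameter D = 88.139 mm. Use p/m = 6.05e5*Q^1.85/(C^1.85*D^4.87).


Q^1.85 = 78962
C^1.85 = 6490.7
D^4.87 = 2.9715e+09
p/m = 0.0024769 bar/m
p_total = 0.0024769 * 41.785 = 0.10350 bar

0.10350 bar


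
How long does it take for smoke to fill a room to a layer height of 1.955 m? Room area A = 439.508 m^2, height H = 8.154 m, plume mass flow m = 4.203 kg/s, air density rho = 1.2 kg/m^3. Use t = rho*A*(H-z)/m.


H - z = 6.199 m
t = 1.2 * 439.508 * 6.199 / 4.203 = 777.88 s

777.88 s


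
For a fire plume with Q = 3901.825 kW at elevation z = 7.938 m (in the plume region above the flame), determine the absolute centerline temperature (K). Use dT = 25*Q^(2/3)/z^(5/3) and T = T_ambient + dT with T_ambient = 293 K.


Q^(2/3) = 247.84
z^(5/3) = 31.588
dT = 25 * 247.84 / 31.588 = 196.16 K
T = 293 + 196.16 = 489.16 K

489.16 K


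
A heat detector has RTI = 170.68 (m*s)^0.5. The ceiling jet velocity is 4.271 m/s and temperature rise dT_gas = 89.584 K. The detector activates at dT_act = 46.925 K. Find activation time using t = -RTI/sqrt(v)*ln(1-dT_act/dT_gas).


dT_act/dT_gas = 0.52381
ln(1 - 0.52381) = -0.74194
t = -170.68 / sqrt(4.271) * -0.74194 = 61.275 s

61.275 s


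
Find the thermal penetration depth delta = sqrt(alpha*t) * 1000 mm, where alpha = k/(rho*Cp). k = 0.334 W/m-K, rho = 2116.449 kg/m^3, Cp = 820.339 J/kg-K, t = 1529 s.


alpha = 0.334 / (2116.449 * 820.339) = 1.9237e-07 m^2/s
alpha * t = 0.00029414
delta = sqrt(0.00029414) * 1000 = 17.150 mm

17.150 mm


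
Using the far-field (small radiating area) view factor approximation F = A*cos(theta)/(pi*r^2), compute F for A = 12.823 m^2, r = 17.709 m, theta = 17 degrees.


cos(17 deg) = 0.95630
pi*r^2 = 985.23
F = 12.823 * 0.95630 / 985.23 = 0.012447

0.012447


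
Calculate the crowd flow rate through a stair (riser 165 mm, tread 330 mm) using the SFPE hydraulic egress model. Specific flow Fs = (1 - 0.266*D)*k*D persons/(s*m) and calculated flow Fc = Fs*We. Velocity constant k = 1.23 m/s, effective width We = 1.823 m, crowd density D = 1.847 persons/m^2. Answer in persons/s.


1 - 0.266*D = 1 - 0.266*1.847 = 0.50870
Fs = 0.50870 * 1.23 * 1.847 = 1.1557 persons/(s*m)
Fc = 1.1557 * 1.823 = 2.1068 persons/s

2.1068 persons/s


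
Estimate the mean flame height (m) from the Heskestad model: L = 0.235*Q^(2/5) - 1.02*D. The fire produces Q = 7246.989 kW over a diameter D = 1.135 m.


Q^(2/5) = 35.000
0.235 * Q^(2/5) = 8.2249
1.02 * D = 1.1577
L = 7.0672 m

7.0672 m


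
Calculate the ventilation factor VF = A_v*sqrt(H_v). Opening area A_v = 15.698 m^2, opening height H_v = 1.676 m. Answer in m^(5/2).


sqrt(H_v) = 1.2946
VF = 15.698 * 1.2946 = 20.323 m^(5/2)

20.323 m^(5/2)


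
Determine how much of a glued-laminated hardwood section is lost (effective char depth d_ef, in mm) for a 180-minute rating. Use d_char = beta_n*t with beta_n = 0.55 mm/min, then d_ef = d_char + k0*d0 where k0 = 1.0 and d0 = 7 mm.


d_char = 0.55 * 180 = 99 mm
d_ef = 99 + 1.0*7 = 106 mm

106 mm


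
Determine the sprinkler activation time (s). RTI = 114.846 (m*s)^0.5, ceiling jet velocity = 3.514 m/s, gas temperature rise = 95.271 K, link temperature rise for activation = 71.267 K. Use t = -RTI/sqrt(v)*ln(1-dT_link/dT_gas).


dT_link/dT_gas = 0.74805
ln(1 - 0.74805) = -1.3785
t = -114.846 / sqrt(3.514) * -1.3785 = 84.455 s

84.455 s


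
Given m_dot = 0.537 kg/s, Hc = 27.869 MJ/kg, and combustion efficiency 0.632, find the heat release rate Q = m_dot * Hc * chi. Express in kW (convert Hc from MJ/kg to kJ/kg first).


Hc = 27.869 MJ/kg = 27.869 * 1000 kJ/kg = 27869 kJ/kg
Q = 0.537 kg/s * 27869 kJ/kg * 0.632 = 9458.3 kW

9458.3 kW


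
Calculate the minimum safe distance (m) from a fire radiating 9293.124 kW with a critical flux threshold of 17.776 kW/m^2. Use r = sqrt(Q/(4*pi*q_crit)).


4*pi*q_crit = 223.38
Q/(4*pi*q_crit) = 41.602
r = sqrt(41.602) = 6.4500 m

6.4500 m


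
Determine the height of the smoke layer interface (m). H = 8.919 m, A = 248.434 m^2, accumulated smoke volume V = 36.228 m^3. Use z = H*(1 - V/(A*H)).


V/(A*H) = 0.016350
1 - 0.016350 = 0.98365
z = 8.919 * 0.98365 = 8.7732 m

8.7732 m


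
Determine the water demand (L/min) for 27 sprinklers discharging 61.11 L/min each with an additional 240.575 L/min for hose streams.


Sprinkler demand = 27 * 61.11 = 1649.97 L/min
Total = 1649.97 + 240.575 = 1890.545 L/min

1890.545 L/min


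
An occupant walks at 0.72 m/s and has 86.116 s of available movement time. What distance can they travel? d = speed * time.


d = 0.72 * 86.116 = 62.004 m

62.004 m


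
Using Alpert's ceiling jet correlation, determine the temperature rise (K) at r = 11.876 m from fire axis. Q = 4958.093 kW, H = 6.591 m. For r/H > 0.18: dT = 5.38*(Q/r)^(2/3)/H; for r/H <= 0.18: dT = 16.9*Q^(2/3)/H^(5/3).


r/H = 11.876 / 6.591 = 1.8019
r/H > 0.18, so dT = 5.38*(Q/r)^(2/3)/H
Q/r = 417.49
(Q/r)^(2/3) = 55.859
dT = 5.38 * 55.859 / 6.591 = 45.596 K

45.596 K
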